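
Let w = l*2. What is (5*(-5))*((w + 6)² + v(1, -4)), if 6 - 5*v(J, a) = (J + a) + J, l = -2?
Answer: -140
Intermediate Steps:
w = -4 (w = -2*2 = -4)
v(J, a) = 6/5 - 2*J/5 - a/5 (v(J, a) = 6/5 - ((J + a) + J)/5 = 6/5 - (a + 2*J)/5 = 6/5 + (-2*J/5 - a/5) = 6/5 - 2*J/5 - a/5)
(5*(-5))*((w + 6)² + v(1, -4)) = (5*(-5))*((-4 + 6)² + (6/5 - ⅖*1 - ⅕*(-4))) = -25*(2² + (6/5 - ⅖ + ⅘)) = -25*(4 + 8/5) = -25*28/5 = -140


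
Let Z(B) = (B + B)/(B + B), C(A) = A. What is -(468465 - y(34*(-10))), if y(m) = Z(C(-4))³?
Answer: -468464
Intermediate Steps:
Z(B) = 1 (Z(B) = (2*B)/((2*B)) = (2*B)*(1/(2*B)) = 1)
y(m) = 1 (y(m) = 1³ = 1)
-(468465 - y(34*(-10))) = -(468465 - 1*1) = -(468465 - 1) = -1*468464 = -468464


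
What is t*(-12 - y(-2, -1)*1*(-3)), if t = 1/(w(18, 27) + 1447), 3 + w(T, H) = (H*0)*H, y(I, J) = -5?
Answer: -27/1444 ≈ -0.018698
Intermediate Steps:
w(T, H) = -3 (w(T, H) = -3 + (H*0)*H = -3 + 0*H = -3 + 0 = -3)
t = 1/1444 (t = 1/(-3 + 1447) = 1/1444 ≈ 0.00069252)
t*(-12 - y(-2, -1)*1*(-3)) = (-12 - (-5*1)*(-3))/1444 = (-12 - (-5)*(-3))/1444 = (-12 - 1*15)/1444 = (-12 - 15)/1444 = (1/1444)*(-27) = -27/1444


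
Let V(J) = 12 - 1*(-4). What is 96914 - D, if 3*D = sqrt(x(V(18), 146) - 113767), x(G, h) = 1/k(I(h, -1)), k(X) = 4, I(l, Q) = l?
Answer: 96914 - I*sqrt(50563)/2 ≈ 96914.0 - 112.43*I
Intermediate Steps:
V(J) = 16 (V(J) = 12 + 4 = 16)
x(G, h) = 1/4
D = I*sqrt(50563)/2 (D = sqrt(1/4 - 113767)/3 = sqrt(-455067/4)/3 = (3*I*sqrt(50563)/2)/3 = I*sqrt(50563)/2 ≈ 112.43*I)
96914 - D = 96914 - I*sqrt(50563)/2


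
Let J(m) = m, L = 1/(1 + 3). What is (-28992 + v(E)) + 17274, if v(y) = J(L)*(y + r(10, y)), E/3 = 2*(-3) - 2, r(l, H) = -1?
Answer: -46897/4 ≈ -11724.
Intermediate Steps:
L = ¼ (L = 1/4 = ¼ ≈ 0.25000)
E = -24 (E = 3*(2*(-3) - 2) = 3*(-6 - 2) = 3*(-8) = -24)
v(y) = -¼ + y/4 (v(y) = (y - 1)/4 = (-1 + y)/4 = -¼ + y/4)
(-28992 + v(E)) + 17274 = (-28992 + (-¼ + (¼)*(-24))) + 17274 = (-28992 + (-¼ - 6)) + 17274 = (-28992 - 25/4) + 17274 = -115993/4 + 17274 = -46897/4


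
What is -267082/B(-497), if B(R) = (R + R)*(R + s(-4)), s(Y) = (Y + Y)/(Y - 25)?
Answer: -3872689/7159285 ≈ -0.54093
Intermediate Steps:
s(Y) = 2*Y/(-25 + Y) (s(Y) = (2*Y)/(-25 + Y) = 2*Y/(-25 + Y))
B(R) = 2*R*(8/29 + R) (B(R) = (R + R)*(R + 2*(-4)/(-25 - 4)) = (2*R)*(R + 2*(-4)/(-29)) = (2*R)*(R + 2*(-4)*(-1/29)) = (2*R)*(R + 8/29) = (2*R)*(8/29 + R) = 2*R*(8/29 + R))
-267082/B(-497) = -267082*(-29/(994*(8 + 29*(-497)))) = -267082*(-29/(994*(8 - 14413))) = -267082/((2/29)*(-497)*(-14405)) = -267082/14318570/29 = -267082*29/14318570 = -3872689/7159285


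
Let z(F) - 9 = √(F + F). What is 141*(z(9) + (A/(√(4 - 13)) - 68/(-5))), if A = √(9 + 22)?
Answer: 15933/5 + 423*√2 - 47*I*√31 ≈ 3784.8 - 261.69*I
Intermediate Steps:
A = √31 ≈ 5.5678
z(F) = 9 + √2*√F (z(F) = 9 + √(F + F) = 9 + √(2*F) = 9 + √2*√F)
141*(z(9) + (A/(√(4 - 13)) - 68/(-5))) = 141*((9 + √2*√9) + (√31/(√(4 - 13)) - 68/(-5))) = 141*((9 + √2*3) + (√31/(√(-9)) - 68*(-⅕))) = 141*((9 + 3*√2) + (√31/((3*I)) + 68/5)) = 141*((9 + 3*√2) + (√31*(-I/3) + 68/5)) = 141*((9 + 3*√2) + (-I*√31/3 + 68/5)) = 141*((9 + 3*√2) + (68/5 - I*√31/3)) = 141*(113/5 + 3*√2 - I*√31/3) = 15933/5 + 423*√2 - 47*I*√31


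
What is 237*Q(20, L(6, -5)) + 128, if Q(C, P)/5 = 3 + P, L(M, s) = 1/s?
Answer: 3446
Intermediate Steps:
Q(C, P) = 15 + 5*P (Q(C, P) = 5*(3 + P) = 15 + 5*P)
237*Q(20, L(6, -5)) + 128 = 237*(15 + 5/(-5)) + 128 = 237*(15 + 5*(-⅕)) + 128 = 237*(15 - 1) + 128 = 237*14 + 128 = 3318 + 128 = 3446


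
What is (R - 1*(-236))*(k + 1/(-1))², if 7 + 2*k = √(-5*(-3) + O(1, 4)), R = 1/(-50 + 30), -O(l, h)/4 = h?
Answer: 4719 - 42471*I/40 ≈ 4719.0 - 1061.8*I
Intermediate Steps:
O(l, h) = -4*h
R = -1/20 (R = 1/(-20) = -1/20 ≈ -0.050000)
k = -7/2 + I/2 (k = -7/2 + √(-5*(-3) - 4*4)/2 = -7/2 + √(15 - 16)/2 = -7/2 + √(-1)/2 = -7/2 + I/2 ≈ -3.5 + 0.5*I)
(R - 1*(-236))*(k + 1/(-1))² = (-1/20 - 1*(-236))*((-7/2 + I/2) + 1/(-1))² = (-1/20 + 236)*((-7/2 + I/2) - 1)² = 4719*(-9/2 + I/2)²/20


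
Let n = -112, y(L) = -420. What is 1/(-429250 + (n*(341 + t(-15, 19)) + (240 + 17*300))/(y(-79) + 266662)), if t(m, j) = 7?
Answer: -133121/57142206068 ≈ -2.3296e-6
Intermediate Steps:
1/(-429250 + (n*(341 + t(-15, 19)) + (240 + 17*300))/(y(-79) + 266662)) = 1/(-429250 + (-112*(341 + 7) + (240 + 17*300))/(-420 + 266662)) = 1/(-429250 + (-112*348 + (240 + 5100))/266242) = 1/(-429250 + (-38976 + 5340)*(1/266242)) = 1/(-429250 - 33636*1/266242) = 1/(-429250 - 16818/133121) = 1/(-57142206068/133121) = -133121/57142206068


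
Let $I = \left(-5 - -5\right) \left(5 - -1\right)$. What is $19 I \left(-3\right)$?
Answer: $0$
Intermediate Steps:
$I = 0$ ($I = \left(-5 + 5\right) \left(5 + 1\right) = 0 \cdot 6 = 0$)
$19 I \left(-3\right) = 19 \cdot 0 \left(-3\right) = 0 \left(-3\right) = 0$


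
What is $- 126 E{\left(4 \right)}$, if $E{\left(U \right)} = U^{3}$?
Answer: $-8064$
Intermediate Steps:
$- 126 E{\left(4 \right)} = - 126 \cdot 4^{3} = \left(-126\right) 64 = -8064$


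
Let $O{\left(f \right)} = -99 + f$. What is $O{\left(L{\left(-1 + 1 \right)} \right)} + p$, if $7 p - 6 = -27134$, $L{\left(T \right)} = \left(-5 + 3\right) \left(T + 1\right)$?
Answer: $- \frac{27835}{7} \approx -3976.4$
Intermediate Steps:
$L{\left(T \right)} = -2 - 2 T$ ($L{\left(T \right)} = - 2 \left(1 + T\right) = -2 - 2 T$)
$p = - \frac{27128}{7}$ ($p = \frac{6}{7} + \frac{1}{7} \left(-27134\right) = \frac{6}{7} - \frac{27134}{7} = - \frac{27128}{7} \approx -3875.4$)
$O{\left(L{\left(-1 + 1 \right)} \right)} + p = \left(-99 - \left(2 + 2 \left(-1 + 1\right)\right)\right) - \frac{27128}{7} = \left(-99 - 2\right) - \frac{27128}{7} = -101 - \frac{27128}{7} = - \frac{27835}{7}$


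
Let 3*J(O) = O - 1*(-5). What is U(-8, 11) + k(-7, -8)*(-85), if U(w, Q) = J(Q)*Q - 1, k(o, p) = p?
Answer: 2213/3 ≈ 737.67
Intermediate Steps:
J(O) = 5/3 + O/3 (J(O) = (O - 1*(-5))/3 = (O + 5)/3 = (5 + O)/3 = 5/3 + O/3)
U(w, Q) = -1 + Q*(5/3 + Q/3) (U(w, Q) = (5/3 + Q/3)*Q - 1 = Q*(5/3 + Q/3) - 1 = -1 + Q*(5/3 + Q/3))
U(-8, 11) + k(-7, -8)*(-85) = (-1 + (1/3)*11*(5 + 11)) - 8*(-85) = (-1 + (1/3)*11*16) + 680 = (-1 + 176/3) + 680 = 173/3 + 680 = 2213/3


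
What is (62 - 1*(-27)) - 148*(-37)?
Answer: 5565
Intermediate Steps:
(62 - 1*(-27)) - 148*(-37) = (62 + 27) + 5476 = 89 + 5476 = 5565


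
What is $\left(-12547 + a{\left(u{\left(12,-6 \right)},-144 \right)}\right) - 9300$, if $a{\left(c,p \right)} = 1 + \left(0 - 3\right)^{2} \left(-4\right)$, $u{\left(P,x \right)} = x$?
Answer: $-21882$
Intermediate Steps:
$a{\left(c,p \right)} = -35$ ($a{\left(c,p \right)} = 1 + \left(-3\right)^{2} \left(-4\right) = 1 + 9 \left(-4\right) = 1 - 36 = -35$)
$\left(-12547 + a{\left(u{\left(12,-6 \right)},-144 \right)}\right) - 9300 = \left(-12547 - 35\right) - 9300 = -12582 - 9300 = -21882$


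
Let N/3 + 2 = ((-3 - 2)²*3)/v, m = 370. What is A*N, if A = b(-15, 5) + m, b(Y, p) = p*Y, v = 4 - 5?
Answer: -68145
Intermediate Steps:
v = -1
b(Y, p) = Y*p
N = -231 (N = -6 + 3*(((-3 - 2)²*3)/(-1)) = -6 + 3*(((-5)²*3)*(-1)) = -6 + 3*((25*3)*(-1)) = -6 + 3*(75*(-1)) = -6 + 3*(-75) = -6 - 225 = -231)
A = 295 (A = -15*5 + 370 = -75 + 370 = 295)
A*N = 295*(-231) = -68145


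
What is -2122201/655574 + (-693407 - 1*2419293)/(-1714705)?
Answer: -18804040893/13224894302 ≈ -1.4219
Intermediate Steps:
-2122201/655574 + (-693407 - 1*2419293)/(-1714705) = -2122201*1/655574 + (-693407 - 2419293)*(-1/1714705) = -2122201/655574 - 3112700*(-1/1714705) = -2122201/655574 + 36620/20173 = -18804040893/13224894302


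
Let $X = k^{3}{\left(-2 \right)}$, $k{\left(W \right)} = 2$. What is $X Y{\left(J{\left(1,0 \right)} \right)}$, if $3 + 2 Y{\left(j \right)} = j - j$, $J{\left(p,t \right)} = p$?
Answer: $-12$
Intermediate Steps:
$Y{\left(j \right)} = - \frac{3}{2}$ ($Y{\left(j \right)} = - \frac{3}{2} + \frac{j - j}{2} = - \frac{3}{2} + \frac{1}{2} \cdot 0 = - \frac{3}{2} + 0 = - \frac{3}{2}$)
$X = 8$ ($X = 2^{3} = 8$)
$X Y{\left(J{\left(1,0 \right)} \right)} = 8 \left(- \frac{3}{2}\right) = -12$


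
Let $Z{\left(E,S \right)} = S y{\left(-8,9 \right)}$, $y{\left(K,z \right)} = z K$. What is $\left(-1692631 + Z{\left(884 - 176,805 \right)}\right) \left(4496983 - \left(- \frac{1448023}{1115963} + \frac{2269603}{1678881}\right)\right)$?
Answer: $- \frac{14749443746416038597341293}{1873569077403} \approx -7.8724 \cdot 10^{12}$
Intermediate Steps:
$y{\left(K,z \right)} = K z$
$Z{\left(E,S \right)} = - 72 S$ ($Z{\left(E,S \right)} = S \left(\left(-8\right) 9\right) = S \left(-72\right) = - 72 S$)
$\left(-1692631 + Z{\left(884 - 176,805 \right)}\right) \left(4496983 - \left(- \frac{1448023}{1115963} + \frac{2269603}{1678881}\right)\right) = \left(-1692631 - 57960\right) \left(4496983 - \left(- \frac{1448023}{1115963} + \frac{2269603}{1678881}\right)\right) = \left(-1692631 - 57960\right) \left(4496983 - \frac{101734670426}{1873569077403}\right) = - 1750591 \left(4496983 + \left(- \frac{2269603}{1678881} + \frac{1448023}{1115963}\right)\right) = - 1750591 \left(4496983 - \frac{101734670426}{1873569077403}\right) = \left(-1750591\right) \frac{8425408188672304723}{1873569077403} = - \frac{14749443746416038597341293}{1873569077403}$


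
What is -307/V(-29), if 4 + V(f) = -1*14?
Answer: 307/18 ≈ 17.056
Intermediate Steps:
V(f) = -18 (V(f) = -4 - 1*14 = -4 - 14 = -18)
-307/V(-29) = -307/(-18) = -307*(-1/18) = 307/18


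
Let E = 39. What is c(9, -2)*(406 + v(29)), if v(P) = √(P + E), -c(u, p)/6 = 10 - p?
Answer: -29232 - 144*√17 ≈ -29826.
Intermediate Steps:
c(u, p) = -60 + 6*p (c(u, p) = -6*(10 - p) = -60 + 6*p)
v(P) = √(39 + P) (v(P) = √(P + 39) = √(39 + P))
c(9, -2)*(406 + v(29)) = (-60 + 6*(-2))*(406 + √(39 + 29)) = (-60 - 12)*(406 + √68) = -72*(406 + 2*√17) = -29232 - 144*√17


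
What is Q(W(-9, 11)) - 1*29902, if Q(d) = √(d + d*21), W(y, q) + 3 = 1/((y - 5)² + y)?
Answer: -29902 + 4*I*√1190/17 ≈ -29902.0 + 8.1168*I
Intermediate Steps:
W(y, q) = -3 + 1/(y + (-5 + y)²) (W(y, q) = -3 + 1/((y - 5)² + y) = -3 + 1/((-5 + y)² + y) = -3 + 1/(y + (-5 + y)²))
Q(d) = √22*√d (Q(d) = √(d + 21*d) = √(22*d) = √22*√d)
Q(W(-9, 11)) - 1*29902 = √22*√((1 - 3*(-9) - 3*(-5 - 9)²)/(-9 + (-5 - 9)²)) - 1*29902 = √22*√((1 + 27 - 3*(-14)²)/(-9 + (-14)²)) - 29902 = √22*√((1 + 27 - 3*196)/(-9 + 196)) - 29902 = √22*√((1 + 27 - 588)/187) - 29902 = √22*√((1/187)*(-560)) - 29902 = √22*√(-560/187) - 29902 = √22*(4*I*√6545/187) - 29902 = 4*I*√1190/17 - 29902 = -29902 + 4*I*√1190/17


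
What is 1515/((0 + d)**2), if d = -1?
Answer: 1515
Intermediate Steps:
1515/((0 + d)**2) = 1515/((0 - 1)**2) = 1515/((-1)**2) = 1515/1 = 1515*1 = 1515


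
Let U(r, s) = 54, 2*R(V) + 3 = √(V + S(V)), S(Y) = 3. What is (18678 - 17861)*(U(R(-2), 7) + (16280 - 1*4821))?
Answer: 9406121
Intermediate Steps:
R(V) = -3/2 + √(3 + V)/2 (R(V) = -3/2 + √(V + 3)/2 = -3/2 + √(3 + V)/2)
(18678 - 17861)*(U(R(-2), 7) + (16280 - 1*4821)) = (18678 - 17861)*(54 + (16280 - 1*4821)) = 817*(54 + (16280 - 4821)) = 817*(54 + 11459) = 817*11513 = 9406121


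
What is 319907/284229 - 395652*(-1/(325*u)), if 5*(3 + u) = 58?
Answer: 113349912373/794420055 ≈ 142.68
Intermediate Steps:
u = 43/5 (u = -3 + (1/5)*58 = -3 + 58/5 = 43/5 ≈ 8.6000)
319907/284229 - 395652*(-1/(325*u)) = 319907/284229 - 395652/((25*(43/5))*(-13)) = 319907*(1/284229) - 395652/(215*(-13)) = 319907/284229 - 395652/(-2795) = 319907/284229 - 395652*(-1/2795) = 319907/284229 + 395652/2795 = 113349912373/794420055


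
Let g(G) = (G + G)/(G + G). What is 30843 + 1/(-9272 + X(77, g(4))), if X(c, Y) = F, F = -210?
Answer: 292453325/9482 ≈ 30843.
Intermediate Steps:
g(G) = 1 (g(G) = (2*G)/((2*G)) = (2*G)*(1/(2*G)) = 1)
X(c, Y) = -210
30843 + 1/(-9272 + X(77, g(4))) = 30843 + 1/(-9272 - 210) = 30843 + 1/(-9482) = 30843 - 1/9482 = 292453325/9482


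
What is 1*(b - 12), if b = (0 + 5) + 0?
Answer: -7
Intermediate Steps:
b = 5 (b = 5 + 0 = 5)
1*(b - 12) = 1*(5 - 12) = 1*(-7) = -7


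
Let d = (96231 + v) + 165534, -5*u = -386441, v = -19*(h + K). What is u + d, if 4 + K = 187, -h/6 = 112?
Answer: 1741721/5 ≈ 3.4834e+5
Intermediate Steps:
h = -672 (h = -6*112 = -672)
K = 183 (K = -4 + 187 = 183)
v = 9291 (v = -19*(-672 + 183) = -19*(-489) = 9291)
u = 386441/5 (u = -1/5*(-386441) = 386441/5 ≈ 77288.)
d = 271056 (d = (96231 + 9291) + 165534 = 105522 + 165534 = 271056)
u + d = 386441/5 + 271056 = 1741721/5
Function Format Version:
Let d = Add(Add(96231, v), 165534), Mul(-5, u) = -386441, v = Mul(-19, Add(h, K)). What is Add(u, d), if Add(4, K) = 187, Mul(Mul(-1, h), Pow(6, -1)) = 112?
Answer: Rational(1741721, 5) ≈ 3.4834e+5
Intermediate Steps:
h = -672 (h = Mul(-6, 112) = -672)
K = 183 (K = Add(-4, 187) = 183)
v = 9291 (v = Mul(-19, Add(-672, 183)) = Mul(-19, -489) = 9291)
u = Rational(386441, 5) (u = Mul(Rational(-1, 5), -386441) = Rational(386441, 5) ≈ 77288.)
d = 271056 (d = Add(Add(96231, 9291), 165534) = Add(105522, 165534) = 271056)
Add(u, d) = Add(Rational(386441, 5), 271056) = Rational(1741721, 5)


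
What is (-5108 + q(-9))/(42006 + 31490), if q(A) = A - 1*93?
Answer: -2605/36748 ≈ -0.070888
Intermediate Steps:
q(A) = -93 + A (q(A) = A - 93 = -93 + A)
(-5108 + q(-9))/(42006 + 31490) = (-5108 + (-93 - 9))/(42006 + 31490) = (-5108 - 102)/73496 = -5210*1/73496 = -2605/36748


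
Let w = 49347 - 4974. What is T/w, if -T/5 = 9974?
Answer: -49870/44373 ≈ -1.1239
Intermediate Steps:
w = 44373
T = -49870 (T = -5*9974 = -49870)
T/w = -49870/44373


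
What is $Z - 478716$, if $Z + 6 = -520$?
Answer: $-479242$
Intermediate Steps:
$Z = -526$ ($Z = -6 - 520 = -526$)
$Z - 478716 = -526 - 478716 = -479242$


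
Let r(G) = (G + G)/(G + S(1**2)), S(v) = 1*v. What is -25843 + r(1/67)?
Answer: -878661/34 ≈ -25843.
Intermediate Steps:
S(v) = v
r(G) = 2*G/(1 + G) (r(G) = (G + G)/(G + 1**2) = (2*G)/(G + 1) = (2*G)/(1 + G) = 2*G/(1 + G))
-25843 + r(1/67) = -25843 + 2/(67*(1 + 1/67)) = -25843 + 2*(1/67)/(1 + 1/67) = -25843 + 2*(1/67)/(68/67) = -25843 + 2*(1/67)*(67/68) = -25843 + 1/34 = -878661/34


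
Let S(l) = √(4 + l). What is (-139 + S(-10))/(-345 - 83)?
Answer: 139/428 - I*√6/428 ≈ 0.32477 - 0.0057231*I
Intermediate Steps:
(-139 + S(-10))/(-345 - 83) = (-139 + √(4 - 10))/(-345 - 83) = (-139 + √(-6))/(-428) = (-139 + I*√6)*(-1/428) = 139/428 - I*√6/428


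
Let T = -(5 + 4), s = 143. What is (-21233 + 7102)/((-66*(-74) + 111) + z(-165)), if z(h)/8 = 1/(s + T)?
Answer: -946777/334669 ≈ -2.8290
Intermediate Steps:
T = -9 (T = -1*9 = -9)
z(h) = 4/67 (z(h) = 8/(143 - 9) = 8/134 = 8*(1/134) = 4/67)
(-21233 + 7102)/((-66*(-74) + 111) + z(-165)) = (-21233 + 7102)/((-66*(-74) + 111) + 4/67) = -14131/((4884 + 111) + 4/67) = -14131/(4995 + 4/67) = -14131/334669/67 = -14131*67/334669 = -946777/334669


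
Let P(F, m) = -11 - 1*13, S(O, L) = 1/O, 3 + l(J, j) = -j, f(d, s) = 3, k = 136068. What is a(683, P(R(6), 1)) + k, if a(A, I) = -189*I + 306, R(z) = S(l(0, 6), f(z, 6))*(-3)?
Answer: 140910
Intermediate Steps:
l(J, j) = -3 - j
R(z) = 1/3 (R(z) = -3/(-3 - 1*6) = -3/(-3 - 6) = -3/(-9) = -1/9*(-3) = 1/3)
P(F, m) = -24 (P(F, m) = -11 - 13 = -24)
a(A, I) = 306 - 189*I
a(683, P(R(6), 1)) + k = (306 - 189*(-24)) + 136068 = (306 + 4536) + 136068 = 4842 + 136068 = 140910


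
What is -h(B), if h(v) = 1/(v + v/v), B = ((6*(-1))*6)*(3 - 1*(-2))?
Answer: 1/179 ≈ 0.0055866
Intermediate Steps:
B = -180 (B = (-6*6)*(3 + 2) = -36*5 = -180)
h(v) = 1/(1 + v) (h(v) = 1/(v + 1) = 1/(1 + v))
-h(B) = -1/(1 - 180) = -1/(-179) = -1*(-1/179) = 1/179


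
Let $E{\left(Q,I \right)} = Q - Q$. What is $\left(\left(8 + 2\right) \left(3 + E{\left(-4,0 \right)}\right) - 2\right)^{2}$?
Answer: $784$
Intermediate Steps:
$E{\left(Q,I \right)} = 0$
$\left(\left(8 + 2\right) \left(3 + E{\left(-4,0 \right)}\right) - 2\right)^{2} = \left(\left(8 + 2\right) \left(3 + 0\right) - 2\right)^{2} = \left(10 \cdot 3 - 2\right)^{2} = \left(30 - 2\right)^{2} = 28^{2} = 784$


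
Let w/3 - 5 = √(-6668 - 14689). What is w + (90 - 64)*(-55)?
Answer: -1415 + 9*I*√2373 ≈ -1415.0 + 438.42*I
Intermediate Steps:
w = 15 + 9*I*√2373 (w = 15 + 3*√(-6668 - 14689) = 15 + 3*√(-21357) = 15 + 3*(3*I*√2373) = 15 + 9*I*√2373 ≈ 15.0 + 438.42*I)
w + (90 - 64)*(-55) = (15 + 9*I*√2373) + (90 - 64)*(-55) = (15 + 9*I*√2373) + 26*(-55) = (15 + 9*I*√2373) - 1430 = -1415 + 9*I*√2373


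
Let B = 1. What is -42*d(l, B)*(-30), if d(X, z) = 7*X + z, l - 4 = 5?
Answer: 80640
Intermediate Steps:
l = 9 (l = 4 + 5 = 9)
d(X, z) = z + 7*X
-42*d(l, B)*(-30) = -42*(1 + 7*9)*(-30) = -42*(1 + 63)*(-30) = -42*64*(-30) = -2688*(-30) = 80640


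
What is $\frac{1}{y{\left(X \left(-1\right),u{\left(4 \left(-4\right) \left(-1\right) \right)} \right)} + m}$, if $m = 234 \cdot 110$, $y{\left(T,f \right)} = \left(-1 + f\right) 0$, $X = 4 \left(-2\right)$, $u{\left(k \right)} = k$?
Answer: $\frac{1}{25740} \approx 3.885 \cdot 10^{-5}$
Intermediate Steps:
$X = -8$
$y{\left(T,f \right)} = 0$
$m = 25740$
$\frac{1}{y{\left(X \left(-1\right),u{\left(4 \left(-4\right) \left(-1\right) \right)} \right)} + m} = \frac{1}{0 + 25740} = \frac{1}{25740}$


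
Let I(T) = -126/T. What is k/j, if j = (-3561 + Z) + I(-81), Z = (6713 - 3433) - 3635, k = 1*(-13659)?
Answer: 122931/35230 ≈ 3.4894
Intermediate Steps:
k = -13659
Z = -355 (Z = 3280 - 3635 = -355)
j = -35230/9 (j = (-3561 - 355) - 126/(-81) = -3916 - 126*(-1/81) = -3916 + 14/9 = -35230/9 ≈ -3914.4)
k/j = -13659/(-35230/9) = -13659*(-9/35230) = 122931/35230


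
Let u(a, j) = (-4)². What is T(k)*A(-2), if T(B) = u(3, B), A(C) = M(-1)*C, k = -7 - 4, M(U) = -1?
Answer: 32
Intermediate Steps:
u(a, j) = 16
k = -11
A(C) = -C
T(B) = 16
T(k)*A(-2) = 16*(-1*(-2)) = 16*2 = 32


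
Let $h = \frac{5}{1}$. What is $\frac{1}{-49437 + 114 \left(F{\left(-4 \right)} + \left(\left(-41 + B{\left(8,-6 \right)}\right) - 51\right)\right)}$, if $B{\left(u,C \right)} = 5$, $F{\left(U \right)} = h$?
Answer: $- \frac{1}{58785} \approx -1.7011 \cdot 10^{-5}$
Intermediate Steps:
$h = 5$ ($h = 5 \cdot 1 = 5$)
$F{\left(U \right)} = 5$
$\frac{1}{-49437 + 114 \left(F{\left(-4 \right)} + \left(\left(-41 + B{\left(8,-6 \right)}\right) - 51\right)\right)} = \frac{1}{-49437 + 114 \left(5 + \left(\left(-41 + 5\right) - 51\right)\right)} = \frac{1}{-49437 + 114 \left(5 - 87\right)} = \frac{1}{-49437 + 114 \left(-82\right)} = \frac{1}{-49437 - 9348} = \frac{1}{-58785} = - \frac{1}{58785}$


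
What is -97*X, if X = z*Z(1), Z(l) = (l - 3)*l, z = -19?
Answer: -3686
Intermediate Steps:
Z(l) = l*(-3 + l) (Z(l) = (-3 + l)*l = l*(-3 + l))
X = 38 (X = -19*(-3 + 1) = -19*(-2) = 38)
-97*X = -97*38 = -3686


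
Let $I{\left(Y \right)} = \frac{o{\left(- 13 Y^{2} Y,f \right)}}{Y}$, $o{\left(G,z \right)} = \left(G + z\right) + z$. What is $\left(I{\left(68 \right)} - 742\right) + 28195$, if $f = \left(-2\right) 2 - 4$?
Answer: $- \frac{555207}{17} \approx -32659.0$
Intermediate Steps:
$f = -8$ ($f = -4 - 4 = -8$)
$o{\left(G,z \right)} = G + 2 z$
$I{\left(Y \right)} = \frac{-16 - 13 Y^{3}}{Y}$ ($I{\left(Y \right)} = \frac{- 13 Y^{2} Y + 2 \left(-8\right)}{Y} = \frac{- 13 Y^{3} - 16}{Y} = \frac{-16 - 13 Y^{3}}{Y}$)
$\left(I{\left(68 \right)} - 742\right) + 28195 = \left(\frac{-16 - 13 \cdot 68^{3}}{68} - 742\right) + 28195 = \left(\frac{-16 - 4087616}{68} - 742\right) + 28195 = \left(\frac{1}{68} \left(-4087632\right) - 742\right) + 28195 = \left(- \frac{1021908}{17} - 742\right) + 28195 = - \frac{1034522}{17} + 28195 = - \frac{555207}{17}$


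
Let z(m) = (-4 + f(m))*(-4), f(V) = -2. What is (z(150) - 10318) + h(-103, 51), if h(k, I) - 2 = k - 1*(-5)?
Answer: -10390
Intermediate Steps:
h(k, I) = 7 + k (h(k, I) = 2 + (k - 1*(-5)) = 2 + (k + 5) = 2 + (5 + k) = 7 + k)
z(m) = 24 (z(m) = (-4 - 2)*(-4) = -6*(-4) = 24)
(z(150) - 10318) + h(-103, 51) = (24 - 10318) + (7 - 103) = -10294 - 96 = -10390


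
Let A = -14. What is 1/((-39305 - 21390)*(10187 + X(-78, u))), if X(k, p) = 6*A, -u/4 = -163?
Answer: -1/613201585 ≈ -1.6308e-9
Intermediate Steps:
u = 652 (u = -4*(-163) = 652)
X(k, p) = -84 (X(k, p) = 6*(-14) = -84)
1/((-39305 - 21390)*(10187 + X(-78, u))) = 1/((-39305 - 21390)*(10187 - 84)) = 1/(-60695*10103) = 1/(-613201585) = -1/613201585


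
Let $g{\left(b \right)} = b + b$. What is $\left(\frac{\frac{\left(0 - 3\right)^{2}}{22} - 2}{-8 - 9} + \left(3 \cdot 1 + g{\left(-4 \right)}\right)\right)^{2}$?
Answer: $\frac{3367225}{139876} \approx 24.073$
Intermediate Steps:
$g{\left(b \right)} = 2 b$
$\left(\frac{\frac{\left(0 - 3\right)^{2}}{22} - 2}{-8 - 9} + \left(3 \cdot 1 + g{\left(-4 \right)}\right)\right)^{2} = \left(\frac{\frac{\left(0 - 3\right)^{2}}{22} - 2}{-8 - 9} + \left(3 \cdot 1 + 2 \left(-4\right)\right)\right)^{2} = \left(\frac{\left(-3\right)^{2} \cdot \frac{1}{22} - 2}{-17} + \left(3 - 8\right)\right)^{2} = \left(\left(9 \cdot \frac{1}{22} - 2\right) \left(- \frac{1}{17}\right) - 5\right)^{2} = \left(\left(\frac{9}{22} - 2\right) \left(- \frac{1}{17}\right) - 5\right)^{2} = \left(\left(- \frac{35}{22}\right) \left(- \frac{1}{17}\right) - 5\right)^{2} = \left(\frac{35}{374} - 5\right)^{2} = \left(- \frac{1835}{374}\right)^{2} = \frac{3367225}{139876}$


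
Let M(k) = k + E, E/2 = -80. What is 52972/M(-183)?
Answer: -52972/343 ≈ -154.44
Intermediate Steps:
E = -160 (E = 2*(-80) = -160)
M(k) = -160 + k (M(k) = k - 160 = -160 + k)
52972/M(-183) = 52972/(-160 - 183) = 52972/(-343) = 52972*(-1/343) = -52972/343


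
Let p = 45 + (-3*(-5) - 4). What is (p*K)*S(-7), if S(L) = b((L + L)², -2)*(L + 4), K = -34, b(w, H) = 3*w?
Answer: 3358656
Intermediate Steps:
S(L) = 12*L²*(4 + L) (S(L) = (3*(L + L)²)*(L + 4) = (3*(2*L)²)*(4 + L) = (3*(4*L²))*(4 + L) = (12*L²)*(4 + L) = 12*L²*(4 + L))
p = 56 (p = 45 + (15 - 4) = 45 + 11 = 56)
(p*K)*S(-7) = (56*(-34))*(12*(-7)²*(4 - 7)) = -22848*49*(-3) = -1904*(-1764) = 3358656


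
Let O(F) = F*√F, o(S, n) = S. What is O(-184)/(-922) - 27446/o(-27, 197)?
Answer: 27446/27 + 184*I*√46/461 ≈ 1016.5 + 2.707*I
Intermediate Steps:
O(F) = F^(3/2)
O(-184)/(-922) - 27446/o(-27, 197) = (-184)^(3/2)/(-922) - 27446/(-27) = -368*I*√46*(-1/922) - 27446*(-1/27) = 184*I*√46/461 + 27446/27 = 27446/27 + 184*I*√46/461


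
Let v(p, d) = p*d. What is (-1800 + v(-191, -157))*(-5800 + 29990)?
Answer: 681843530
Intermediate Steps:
v(p, d) = d*p
(-1800 + v(-191, -157))*(-5800 + 29990) = (-1800 - 157*(-191))*(-5800 + 29990) = (-1800 + 29987)*24190 = 28187*24190 = 681843530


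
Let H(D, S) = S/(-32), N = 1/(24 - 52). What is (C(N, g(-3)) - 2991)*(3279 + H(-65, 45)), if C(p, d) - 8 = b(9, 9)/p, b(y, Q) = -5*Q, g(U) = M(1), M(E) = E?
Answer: -180713409/32 ≈ -5.6473e+6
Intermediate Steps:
g(U) = 1
N = -1/28 (N = 1/(-28) = -1/28 ≈ -0.035714)
H(D, S) = -S/32 (H(D, S) = S*(-1/32) = -S/32)
C(p, d) = 8 - 45/p (C(p, d) = 8 + (-5*9)/p = 8 - 45/p)
(C(N, g(-3)) - 2991)*(3279 + H(-65, 45)) = ((8 - 45/(-1/28)) - 2991)*(3279 - 1/32*45) = ((8 - 45*(-28)) - 2991)*(3279 - 45/32) = ((8 + 1260) - 2991)*(104883/32) = (1268 - 2991)*(104883/32) = -1723*104883/32 = -180713409/32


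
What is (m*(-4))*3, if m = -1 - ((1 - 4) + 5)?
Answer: 36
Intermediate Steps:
m = -3 (m = -1 - (-3 + 5) = -1 - 1*2 = -1 - 2 = -3)
(m*(-4))*3 = -3*(-4)*3 = 12*3 = 36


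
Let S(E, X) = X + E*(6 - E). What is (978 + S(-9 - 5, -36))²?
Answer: 438244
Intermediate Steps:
(978 + S(-9 - 5, -36))² = (978 + (-36 - (-9 - 5)² + 6*(-9 - 5)))² = (978 + (-36 - 1*(-14)² + 6*(-14)))² = (978 + (-36 - 1*196 - 84))² = (978 + (-36 - 196 - 84))² = (978 - 316)² = 662² = 438244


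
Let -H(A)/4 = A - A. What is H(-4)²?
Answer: 0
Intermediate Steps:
H(A) = 0 (H(A) = -4*(A - A) = -4*0 = 0)
H(-4)² = 0² = 0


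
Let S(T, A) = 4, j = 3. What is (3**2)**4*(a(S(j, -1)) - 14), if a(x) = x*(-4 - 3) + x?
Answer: -249318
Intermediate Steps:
a(x) = -6*x (a(x) = x*(-7) + x = -7*x + x = -6*x)
(3**2)**4*(a(S(j, -1)) - 14) = (3**2)**4*(-6*4 - 14) = 9**4*(-24 - 14) = 6561*(-38) = -249318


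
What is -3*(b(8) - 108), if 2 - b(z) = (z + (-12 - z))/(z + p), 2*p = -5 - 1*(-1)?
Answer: 312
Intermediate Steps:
p = -2 (p = (-5 - 1*(-1))/2 = (-5 + 1)/2 = (½)*(-4) = -2)
b(z) = 2 + 12/(-2 + z) (b(z) = 2 - (z + (-12 - z))/(z - 2) = 2 - (-12)/(-2 + z) = 2 + 12/(-2 + z))
-3*(b(8) - 108) = -3*(2*(4 + 8)/(-2 + 8) - 108) = -3*(2*12/6 - 108) = -3*(2*(⅙)*12 - 108) = -3*(4 - 108) = -3*(-104) = 312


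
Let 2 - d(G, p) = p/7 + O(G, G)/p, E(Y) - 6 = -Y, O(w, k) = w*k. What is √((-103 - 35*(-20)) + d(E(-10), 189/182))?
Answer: √945325290/1638 ≈ 18.771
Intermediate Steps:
O(w, k) = k*w
E(Y) = 6 - Y
d(G, p) = 2 - p/7 - G²/p (d(G, p) = 2 - (p/7 + (G*G)/p) = 2 - (p*(⅐) + G²/p) = 2 - (p/7 + G²/p) = 2 + (-p/7 - G²/p) = 2 - p/7 - G²/p)
√((-103 - 35*(-20)) + d(E(-10), 189/182)) = √((-103 - 35*(-20)) + (2 - 27/182 - (6 - 1*(-10))²/(189/182))) = √((-103 + 700) + (2 - 27/182 - (6 + 10)²/(189*(1/182)))) = √(597 + (2 - ⅐*27/26 - 1*16²/27/26)) = √(597 + (2 - 27/182 - 1*256*26/27)) = √(597 + (2 - 27/182 - 6656/27)) = √(597 - 1202293/4914) = √(1731365/4914) = √945325290/1638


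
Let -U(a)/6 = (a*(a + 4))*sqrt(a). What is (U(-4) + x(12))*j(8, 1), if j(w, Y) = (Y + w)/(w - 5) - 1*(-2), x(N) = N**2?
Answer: 720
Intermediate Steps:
j(w, Y) = 2 + (Y + w)/(-5 + w) (j(w, Y) = (Y + w)/(-5 + w) + 2 = 2 + (Y + w)/(-5 + w))
U(a) = -6*a**(3/2)*(4 + a) (U(a) = -6*a*(a + 4)*sqrt(a) = -6*a*(4 + a)*sqrt(a) = -6*a**(3/2)*(4 + a))
(U(-4) + x(12))*j(8, 1) = (6*(-4)**(3/2)*(-4 - 1*(-4)) + 12**2)*((-10 + 1 + 3*8)/(-5 + 8)) = (6*(-8*I)*(-4 + 4) + 144)*((-10 + 1 + 24)/3) = (6*(-8*I)*0 + 144)*((1/3)*15) = (0 + 144)*5 = 144*5 = 720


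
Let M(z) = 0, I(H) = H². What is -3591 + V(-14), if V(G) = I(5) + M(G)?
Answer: -3566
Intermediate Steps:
V(G) = 25 (V(G) = 5² + 0 = 25 + 0 = 25)
-3591 + V(-14) = -3591 + 25 = -3566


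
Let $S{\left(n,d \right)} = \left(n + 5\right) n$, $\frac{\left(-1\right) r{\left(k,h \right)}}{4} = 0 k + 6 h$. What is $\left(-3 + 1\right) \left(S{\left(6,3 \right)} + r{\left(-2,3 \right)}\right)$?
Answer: $12$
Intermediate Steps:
$r{\left(k,h \right)} = - 24 h$ ($r{\left(k,h \right)} = - 4 \left(0 k + 6 h\right) = - 4 \left(0 + 6 h\right) = - 4 \cdot 6 h = - 24 h$)
$S{\left(n,d \right)} = n \left(5 + n\right)$ ($S{\left(n,d \right)} = \left(5 + n\right) n = n \left(5 + n\right)$)
$\left(-3 + 1\right) \left(S{\left(6,3 \right)} + r{\left(-2,3 \right)}\right) = \left(-3 + 1\right) \left(6 \left(5 + 6\right) - 72\right) = - 2 \left(6 \cdot 11 - 72\right) = - 2 \left(66 - 72\right) = \left(-2\right) \left(-6\right) = 12$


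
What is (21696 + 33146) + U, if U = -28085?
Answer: 26757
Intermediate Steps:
(21696 + 33146) + U = (21696 + 33146) - 28085 = 54842 - 28085 = 26757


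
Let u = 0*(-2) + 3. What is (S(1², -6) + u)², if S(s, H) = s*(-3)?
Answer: 0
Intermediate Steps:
S(s, H) = -3*s
u = 3 (u = 0 + 3 = 3)
(S(1², -6) + u)² = (-3*1² + 3)² = (-3*1 + 3)² = (-3 + 3)² = 0² = 0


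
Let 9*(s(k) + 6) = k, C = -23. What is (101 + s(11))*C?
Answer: -19918/9 ≈ -2213.1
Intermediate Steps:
s(k) = -6 + k/9
(101 + s(11))*C = (101 + (-6 + (⅑)*11))*(-23) = (101 + (-6 + 11/9))*(-23) = (101 - 43/9)*(-23) = (866/9)*(-23) = -19918/9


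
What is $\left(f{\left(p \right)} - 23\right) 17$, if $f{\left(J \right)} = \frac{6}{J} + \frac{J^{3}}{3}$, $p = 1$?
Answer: $- \frac{850}{3} \approx -283.33$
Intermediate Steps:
$f{\left(J \right)} = \frac{6}{J} + \frac{J^{3}}{3}$ ($f{\left(J \right)} = \frac{6}{J} + J^{3} \cdot \frac{1}{3} = \frac{6}{J} + \frac{J^{3}}{3}$)
$\left(f{\left(p \right)} - 23\right) 17 = \left(\frac{18 + 1^{4}}{3 \cdot 1} - 23\right) 17 = \left(\frac{1}{3} \cdot 1 \left(18 + 1\right) - 23\right) 17 = \left(\frac{1}{3} \cdot 1 \cdot 19 - 23\right) 17 = \left(\frac{19}{3} - 23\right) 17 = \left(- \frac{50}{3}\right) 17 = - \frac{850}{3}$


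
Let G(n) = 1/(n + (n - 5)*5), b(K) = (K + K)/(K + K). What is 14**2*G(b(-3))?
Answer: -196/19 ≈ -10.316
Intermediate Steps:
b(K) = 1 (b(K) = (2*K)/((2*K)) = (2*K)*(1/(2*K)) = 1)
G(n) = 1/(-25 + 6*n) (G(n) = 1/(n + (-5 + n)*5) = 1/(n + (-25 + 5*n)) = 1/(-25 + 6*n))
14**2*G(b(-3)) = 14**2/(-25 + 6*1) = 196/(-25 + 6) = 196/(-19) = 196*(-1/19) = -196/19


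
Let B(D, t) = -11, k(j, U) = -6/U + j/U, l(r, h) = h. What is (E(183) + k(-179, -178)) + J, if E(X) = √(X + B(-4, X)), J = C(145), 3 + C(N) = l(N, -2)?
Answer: -705/178 + 2*√43 ≈ 9.1542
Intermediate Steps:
C(N) = -5 (C(N) = -3 - 2 = -5)
J = -5
E(X) = √(-11 + X) (E(X) = √(X - 11) = √(-11 + X))
(E(183) + k(-179, -178)) + J = (√(-11 + 183) + (-6 - 179)/(-178)) - 5 = (√172 - 1/178*(-185)) - 5 = (2*√43 + 185/178) - 5 = (185/178 + 2*√43) - 5 = -705/178 + 2*√43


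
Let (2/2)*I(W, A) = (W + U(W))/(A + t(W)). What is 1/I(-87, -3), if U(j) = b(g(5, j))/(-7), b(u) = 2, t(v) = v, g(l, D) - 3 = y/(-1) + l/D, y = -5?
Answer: 630/611 ≈ 1.0311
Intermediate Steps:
g(l, D) = 8 + l/D (g(l, D) = 3 + (-5/(-1) + l/D) = 3 + (-5*(-1) + l/D) = 3 + (5 + l/D) = 8 + l/D)
U(j) = -2/7 (U(j) = 2/(-7) = 2*(-⅐) = -2/7)
I(W, A) = (-2/7 + W)/(A + W) (I(W, A) = (W - 2/7)/(A + W) = (-2/7 + W)/(A + W))
1/I(-87, -3) = 1/((-2/7 - 87)/(-3 - 87)) = 1/(-611/7/(-90)) = 1/(-1/90*(-611/7)) = 1/(611/630) = 630/611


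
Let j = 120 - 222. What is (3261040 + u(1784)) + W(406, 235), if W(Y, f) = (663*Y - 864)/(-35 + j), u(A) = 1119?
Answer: 446647469/137 ≈ 3.2602e+6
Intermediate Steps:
j = -102
W(Y, f) = 864/137 - 663*Y/137 (W(Y, f) = (663*Y - 864)/(-35 - 102) = (-864 + 663*Y)/(-137) = (-864 + 663*Y)*(-1/137) = 864/137 - 663*Y/137)
(3261040 + u(1784)) + W(406, 235) = (3261040 + 1119) + (864/137 - 663/137*406) = 3262159 + (864/137 - 269178/137) = 3262159 - 268314/137 = 446647469/137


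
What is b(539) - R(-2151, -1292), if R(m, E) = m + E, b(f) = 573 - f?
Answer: 3477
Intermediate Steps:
R(m, E) = E + m
b(539) - R(-2151, -1292) = (573 - 1*539) - (-1292 - 2151) = (573 - 539) - 1*(-3443) = 34 + 3443 = 3477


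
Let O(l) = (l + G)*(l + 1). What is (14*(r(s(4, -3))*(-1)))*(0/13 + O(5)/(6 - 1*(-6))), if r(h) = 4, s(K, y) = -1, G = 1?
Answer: -168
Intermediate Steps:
O(l) = (1 + l)² (O(l) = (l + 1)*(l + 1) = (1 + l)*(1 + l) = (1 + l)²)
(14*(r(s(4, -3))*(-1)))*(0/13 + O(5)/(6 - 1*(-6))) = (14*(4*(-1)))*(0/13 + (1 + 5² + 2*5)/(6 - 1*(-6))) = (14*(-4))*(0*(1/13) + (1 + 25 + 10)/(6 + 6)) = -56*(0 + 36/12) = -56*(0 + 36*(1/12)) = -56*(0 + 3) = -56*3 = -168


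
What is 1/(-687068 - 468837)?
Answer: -1/1155905 ≈ -8.6512e-7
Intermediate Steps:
1/(-687068 - 468837) = 1/(-1155905) = -1/1155905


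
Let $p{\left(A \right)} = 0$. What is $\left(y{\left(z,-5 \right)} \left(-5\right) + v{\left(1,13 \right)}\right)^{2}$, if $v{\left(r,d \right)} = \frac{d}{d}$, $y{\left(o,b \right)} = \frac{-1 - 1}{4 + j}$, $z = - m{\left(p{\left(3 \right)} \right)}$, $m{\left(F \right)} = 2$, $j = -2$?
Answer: $36$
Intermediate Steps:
$z = -2$ ($z = \left(-1\right) 2 = -2$)
$y{\left(o,b \right)} = -1$ ($y{\left(o,b \right)} = \frac{-1 - 1}{4 - 2} = - \frac{2}{2} = \left(-2\right) \frac{1}{2} = -1$)
$v{\left(r,d \right)} = 1$
$\left(y{\left(z,-5 \right)} \left(-5\right) + v{\left(1,13 \right)}\right)^{2} = \left(\left(-1\right) \left(-5\right) + 1\right)^{2} = \left(5 + 1\right)^{2} = 6^{2} = 36$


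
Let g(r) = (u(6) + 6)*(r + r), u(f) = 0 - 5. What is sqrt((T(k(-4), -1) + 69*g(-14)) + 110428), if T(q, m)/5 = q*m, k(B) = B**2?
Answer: 88*sqrt(14) ≈ 329.27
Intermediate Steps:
u(f) = -5
g(r) = 2*r (g(r) = (-5 + 6)*(r + r) = 1*(2*r) = 2*r)
T(q, m) = 5*m*q (T(q, m) = 5*(q*m) = 5*(m*q) = 5*m*q)
sqrt((T(k(-4), -1) + 69*g(-14)) + 110428) = sqrt((5*(-1)*(-4)**2 + 69*(2*(-14))) + 110428) = sqrt((5*(-1)*16 + 69*(-28)) + 110428) = sqrt((-80 - 1932) + 110428) = sqrt(-2012 + 110428) = sqrt(108416) = 88*sqrt(14)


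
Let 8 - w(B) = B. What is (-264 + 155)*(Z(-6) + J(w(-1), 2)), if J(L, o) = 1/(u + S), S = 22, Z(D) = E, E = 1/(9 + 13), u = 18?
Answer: -3379/440 ≈ -7.6795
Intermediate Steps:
E = 1/22 ≈ 0.045455
Z(D) = 1/22
w(B) = 8 - B
J(L, o) = 1/40 (J(L, o) = 1/(18 + 22) = 1/40)
(-264 + 155)*(Z(-6) + J(w(-1), 2)) = (-264 + 155)*(1/22 + 1/40) = -109*31/440 = -3379/440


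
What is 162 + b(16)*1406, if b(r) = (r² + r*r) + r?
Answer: 742530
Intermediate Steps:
b(r) = r + 2*r² (b(r) = (r² + r²) + r = 2*r² + r = r + 2*r²)
162 + b(16)*1406 = 162 + (16*(1 + 2*16))*1406 = 162 + (16*(1 + 32))*1406 = 162 + (16*33)*1406 = 162 + 528*1406 = 162 + 742368 = 742530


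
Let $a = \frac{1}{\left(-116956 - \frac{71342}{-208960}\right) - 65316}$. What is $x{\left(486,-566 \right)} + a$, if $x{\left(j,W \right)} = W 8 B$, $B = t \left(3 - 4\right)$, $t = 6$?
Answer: $\frac{517380406703872}{19043742889} \approx 27168.0$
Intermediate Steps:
$a = - \frac{104480}{19043742889}$ ($a = \frac{1}{\left(-116956 - 71342 \left(- \frac{1}{208960}\right)\right) - 65316} = \frac{1}{\left(-116956 - - \frac{35671}{104480}\right) - 65316} = \frac{1}{\left(-116956 + \frac{35671}{104480}\right) - 65316} = \frac{1}{- \frac{12219527209}{104480} - 65316} = \frac{1}{- \frac{19043742889}{104480}} = - \frac{104480}{19043742889} \approx -5.4863 \cdot 10^{-6}$)
$B = -6$ ($B = 6 \left(3 - 4\right) = 6 \left(-1\right) = -6$)
$x{\left(j,W \right)} = - 48 W$ ($x{\left(j,W \right)} = W 8 \left(-6\right) = 8 W \left(-6\right) = - 48 W$)
$x{\left(486,-566 \right)} + a = \left(-48\right) \left(-566\right) - \frac{104480}{19043742889} = 27168 - \frac{104480}{19043742889} = \frac{517380406703872}{19043742889}$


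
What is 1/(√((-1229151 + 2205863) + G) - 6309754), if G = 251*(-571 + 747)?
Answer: -286807/1809681569074 - 3*√28358/19906497259814 ≈ -1.5851e-7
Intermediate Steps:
G = 44176 (G = 251*176 = 44176)
1/(√((-1229151 + 2205863) + G) - 6309754) = 1/(√((-1229151 + 2205863) + 44176) - 6309754) = 1/(√(976712 + 44176) - 6309754) = 1/(√1020888 - 6309754) = 1/(6*√28358 - 6309754) = 1/(-6309754 + 6*√28358)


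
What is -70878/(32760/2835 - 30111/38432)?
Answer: -24515849664/3725929 ≈ -6579.8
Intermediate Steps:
-70878/(32760/2835 - 30111/38432) = -70878/(32760*(1/2835) - 30111*1/38432) = -70878/(104/9 - 30111/38432) = -70878/3725929/345888 = -70878*345888/3725929 = -24515849664/3725929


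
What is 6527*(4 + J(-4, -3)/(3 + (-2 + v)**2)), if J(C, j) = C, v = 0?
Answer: 156648/7 ≈ 22378.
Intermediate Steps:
6527*(4 + J(-4, -3)/(3 + (-2 + v)**2)) = 6527*(4 - 4/(3 + (-2 + 0)**2)) = 6527*(4 - 4/(3 + (-2)**2)) = 6527*(4 - 4/(3 + 4)) = 6527*(4 - 4/7) = 6527*(24/7) = 156648/7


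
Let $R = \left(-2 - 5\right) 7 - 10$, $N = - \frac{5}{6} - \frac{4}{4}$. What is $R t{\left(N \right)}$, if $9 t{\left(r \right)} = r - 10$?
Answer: $\frac{4189}{54} \approx 77.574$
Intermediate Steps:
$N = - \frac{11}{6}$ ($N = \left(-5\right) \frac{1}{6} - 1 = - \frac{5}{6} - 1 = - \frac{11}{6} \approx -1.8333$)
$t{\left(r \right)} = - \frac{10}{9} + \frac{r}{9}$ ($t{\left(r \right)} = \frac{r - 10}{9} = \frac{-10 + r}{9} = - \frac{10}{9} + \frac{r}{9}$)
$R = -59$ ($R = \left(-7\right) 7 - 10 = -49 - 10 = -59$)
$R t{\left(N \right)} = - 59 \left(- \frac{10}{9} + \frac{1}{9} \left(- \frac{11}{6}\right)\right) = - 59 \left(- \frac{10}{9} - \frac{11}{54}\right) = \left(-59\right) \left(- \frac{71}{54}\right) = \frac{4189}{54}$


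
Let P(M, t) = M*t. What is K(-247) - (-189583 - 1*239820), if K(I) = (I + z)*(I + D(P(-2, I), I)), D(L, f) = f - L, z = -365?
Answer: 1034059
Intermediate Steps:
K(I) = 4*I*(-365 + I) (K(I) = (I - 365)*(I + (I - (-2)*I)) = (-365 + I)*(I + (I + 2*I)) = (-365 + I)*(I + 3*I) = (-365 + I)*(4*I) = 4*I*(-365 + I))
K(-247) - (-189583 - 1*239820) = 4*(-247)*(-365 - 247) - (-189583 - 1*239820) = 4*(-247)*(-612) - (-189583 - 239820) = 604656 - 1*(-429403) = 604656 + 429403 = 1034059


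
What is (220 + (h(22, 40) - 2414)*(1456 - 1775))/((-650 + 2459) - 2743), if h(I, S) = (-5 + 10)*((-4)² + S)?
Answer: -340483/467 ≈ -729.09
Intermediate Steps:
h(I, S) = 80 + 5*S (h(I, S) = 5*(16 + S) = 80 + 5*S)
(220 + (h(22, 40) - 2414)*(1456 - 1775))/((-650 + 2459) - 2743) = (220 + ((80 + 5*40) - 2414)*(1456 - 1775))/((-650 + 2459) - 2743) = (220 + ((80 + 200) - 2414)*(-319))/(1809 - 2743) = (220 + (280 - 2414)*(-319))/(-934) = (220 - 2134*(-319))*(-1/934) = (220 + 680746)*(-1/934) = 680966*(-1/934) = -340483/467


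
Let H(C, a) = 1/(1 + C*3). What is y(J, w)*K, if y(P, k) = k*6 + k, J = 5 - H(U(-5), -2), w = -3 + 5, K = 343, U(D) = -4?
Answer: 4802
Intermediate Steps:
w = 2
H(C, a) = 1/(1 + 3*C)
J = 56/11 (J = 5 - 1/(1 + 3*(-4)) = 5 - 1/(1 - 12) = 5 - 1/(-11) = 5 - 1*(-1/11) = 5 + 1/11 = 56/11 ≈ 5.0909)
y(P, k) = 7*k (y(P, k) = 6*k + k = 7*k)
y(J, w)*K = (7*2)*343 = 14*343 = 4802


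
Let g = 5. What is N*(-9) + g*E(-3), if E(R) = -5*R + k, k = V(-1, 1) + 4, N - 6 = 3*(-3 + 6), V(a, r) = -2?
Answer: -50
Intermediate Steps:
N = 15 (N = 6 + 3*(-3 + 6) = 6 + 3*3 = 6 + 9 = 15)
k = 2 (k = -2 + 4 = 2)
E(R) = 2 - 5*R (E(R) = -5*R + 2 = 2 - 5*R)
N*(-9) + g*E(-3) = 15*(-9) + 5*(2 - 5*(-3)) = -135 + 5*(2 + 15) = -135 + 5*17 = -135 + 85 = -50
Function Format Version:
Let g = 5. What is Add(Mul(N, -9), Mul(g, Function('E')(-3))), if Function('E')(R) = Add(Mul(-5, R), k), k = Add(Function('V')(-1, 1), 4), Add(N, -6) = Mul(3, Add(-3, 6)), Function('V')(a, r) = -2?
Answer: -50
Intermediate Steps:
N = 15 (N = Add(6, Mul(3, Add(-3, 6))) = Add(6, Mul(3, 3)) = Add(6, 9) = 15)
k = 2 (k = Add(-2, 4) = 2)
Function('E')(R) = Add(2, Mul(-5, R)) (Function('E')(R) = Add(Mul(-5, R), 2) = Add(2, Mul(-5, R)))
Add(Mul(N, -9), Mul(g, Function('E')(-3))) = Add(Mul(15, -9), Mul(5, Add(2, Mul(-5, -3)))) = Add(-135, Mul(5, Add(2, 15))) = Add(-135, Mul(5, 17)) = Add(-135, 85) = -50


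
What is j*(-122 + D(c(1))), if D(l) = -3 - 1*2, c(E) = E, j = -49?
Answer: 6223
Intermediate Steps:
D(l) = -5 (D(l) = -3 - 2 = -5)
j*(-122 + D(c(1))) = -49*(-122 - 5) = -49*(-127) = 6223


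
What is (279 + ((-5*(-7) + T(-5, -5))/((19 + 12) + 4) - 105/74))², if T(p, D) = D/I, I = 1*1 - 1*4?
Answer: 187479474121/2414916 ≈ 77634.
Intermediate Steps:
I = -3 (I = 1 - 4 = -3)
T(p, D) = -D/3 (T(p, D) = D/(-3) = D*(-⅓) = -D/3)
(279 + ((-5*(-7) + T(-5, -5))/((19 + 12) + 4) - 105/74))² = (279 + ((-5*(-7) - ⅓*(-5))/((19 + 12) + 4) - 105/74))² = (279 + ((35 + 5/3)/(31 + 4) - 105*1/74))² = (279 + ((110/3)/35 - 105/74))² = (279 + ((110/3)*(1/35) - 105/74))² = (279 + (22/21 - 105/74))² = (279 - 577/1554)² = (432989/1554)² = 187479474121/2414916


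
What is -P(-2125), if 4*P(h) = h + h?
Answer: 2125/2 ≈ 1062.5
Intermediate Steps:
P(h) = h/2 (P(h) = (h + h)/4 = (2*h)/4 = h/2)
-P(-2125) = -(-2125)/2 = -1*(-2125/2) = 2125/2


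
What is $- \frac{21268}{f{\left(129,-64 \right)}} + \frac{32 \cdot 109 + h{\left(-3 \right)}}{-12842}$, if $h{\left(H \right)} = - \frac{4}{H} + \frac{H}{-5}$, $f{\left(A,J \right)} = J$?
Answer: $\frac{511688063}{1541040} \approx 332.04$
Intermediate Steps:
$h{\left(H \right)} = - \frac{4}{H} - \frac{H}{5}$ ($h{\left(H \right)} = - \frac{4}{H} + H \left(- \frac{1}{5}\right) = - \frac{4}{H} - \frac{H}{5}$)
$- \frac{21268}{f{\left(129,-64 \right)}} + \frac{32 \cdot 109 + h{\left(-3 \right)}}{-12842} = - \frac{21268}{-64} + \frac{32 \cdot 109 - \left(- \frac{3}{5} + \frac{4}{-3}\right)}{-12842} = \left(-21268\right) \left(- \frac{1}{64}\right) + \left(3488 + \left(\left(-4\right) \left(- \frac{1}{3}\right) + \frac{3}{5}\right)\right) \left(- \frac{1}{12842}\right) = \frac{5317}{16} + \left(3488 + \left(\frac{4}{3} + \frac{3}{5}\right)\right) \left(- \frac{1}{12842}\right) = \frac{5317}{16} + \left(3488 + \frac{29}{15}\right) \left(- \frac{1}{12842}\right) = \frac{5317}{16} + \frac{52349}{15} \left(- \frac{1}{12842}\right) = \frac{5317}{16} - \frac{52349}{192630} = \frac{511688063}{1541040}$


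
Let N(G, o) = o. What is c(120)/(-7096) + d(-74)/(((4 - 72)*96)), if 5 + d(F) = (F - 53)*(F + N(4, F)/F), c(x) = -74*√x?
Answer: -4633/3264 + 37*√30/1774 ≈ -1.3052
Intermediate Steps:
d(F) = -5 + (1 + F)*(-53 + F) (d(F) = -5 + (F - 53)*(F + F/F) = -5 + (-53 + F)*(F + 1) = -5 + (-53 + F)*(1 + F) = -5 + (1 + F)*(-53 + F))
c(120)/(-7096) + d(-74)/(((4 - 72)*96)) = -148*√30/(-7096) + (-58 + (-74)² - 52*(-74))/(((4 - 72)*96)) = -148*√30*(-1/7096) + (-58 + 5476 + 3848)/((-68*96)) = -148*√30*(-1/7096) + 9266/(-6528) = 37*√30/1774 + 9266*(-1/6528) = 37*√30/1774 - 4633/3264 = -4633/3264 + 37*√30/1774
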